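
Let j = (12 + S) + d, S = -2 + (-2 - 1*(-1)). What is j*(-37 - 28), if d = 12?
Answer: -1365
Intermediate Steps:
S = -3 (S = -2 + (-2 + 1) = -2 - 1 = -3)
j = 21 (j = (12 - 3) + 12 = 9 + 12 = 21)
j*(-37 - 28) = 21*(-37 - 28) = 21*(-65) = -1365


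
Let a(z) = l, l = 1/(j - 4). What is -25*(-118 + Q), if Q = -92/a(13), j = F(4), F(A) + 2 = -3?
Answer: -17750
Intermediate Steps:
F(A) = -5 (F(A) = -2 - 3 = -5)
j = -5
l = -⅑ (l = 1/(-5 - 4) = 1/(-9) = -⅑ ≈ -0.11111)
a(z) = -⅑
Q = 828 (Q = -92/(-⅑) = -92*(-9) = 828)
-25*(-118 + Q) = -25*(-118 + 828) = -25*710 = -17750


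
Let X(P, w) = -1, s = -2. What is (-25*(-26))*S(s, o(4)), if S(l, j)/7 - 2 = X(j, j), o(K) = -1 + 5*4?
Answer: 4550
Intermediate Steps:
o(K) = 19 (o(K) = -1 + 20 = 19)
S(l, j) = 7 (S(l, j) = 14 + 7*(-1) = 14 - 7 = 7)
(-25*(-26))*S(s, o(4)) = -25*(-26)*7 = 650*7 = 4550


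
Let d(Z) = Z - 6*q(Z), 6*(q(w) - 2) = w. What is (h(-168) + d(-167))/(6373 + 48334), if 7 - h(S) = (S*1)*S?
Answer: -28229/54707 ≈ -0.51600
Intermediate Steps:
q(w) = 2 + w/6
h(S) = 7 - S² (h(S) = 7 - S*1*S = 7 - S*S = 7 - S²)
d(Z) = -12 (d(Z) = Z - 6*(2 + Z/6) = Z + (-12 - Z) = -12)
(h(-168) + d(-167))/(6373 + 48334) = ((7 - 1*(-168)²) - 12)/(6373 + 48334) = ((7 - 1*28224) - 12)/54707 = ((7 - 28224) - 12)*(1/54707) = (-28217 - 12)*(1/54707) = -28229*1/54707 = -28229/54707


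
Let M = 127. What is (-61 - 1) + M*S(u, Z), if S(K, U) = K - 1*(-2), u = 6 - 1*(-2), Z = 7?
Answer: 1208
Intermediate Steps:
u = 8 (u = 6 + 2 = 8)
S(K, U) = 2 + K (S(K, U) = K + 2 = 2 + K)
(-61 - 1) + M*S(u, Z) = (-61 - 1) + 127*(2 + 8) = -62 + 127*10 = -62 + 1270 = 1208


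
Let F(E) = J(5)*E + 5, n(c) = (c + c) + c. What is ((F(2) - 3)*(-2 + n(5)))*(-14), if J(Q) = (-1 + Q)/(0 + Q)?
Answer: -3276/5 ≈ -655.20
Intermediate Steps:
J(Q) = (-1 + Q)/Q
n(c) = 3*c (n(c) = 2*c + c = 3*c)
F(E) = 5 + 4*E/5 (F(E) = ((-1 + 5)/5)*E + 5 = ((⅕)*4)*E + 5 = 4*E/5 + 5 = 5 + 4*E/5)
((F(2) - 3)*(-2 + n(5)))*(-14) = (((5 + (⅘)*2) - 3)*(-2 + 3*5))*(-14) = (((5 + 8/5) - 3)*(-2 + 15))*(-14) = ((33/5 - 3)*13)*(-14) = ((18/5)*13)*(-14) = (234/5)*(-14) = -3276/5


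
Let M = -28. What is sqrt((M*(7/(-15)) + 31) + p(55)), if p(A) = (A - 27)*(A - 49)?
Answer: sqrt(47715)/15 ≈ 14.563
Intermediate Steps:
p(A) = (-49 + A)*(-27 + A) (p(A) = (-27 + A)*(-49 + A) = (-49 + A)*(-27 + A))
sqrt((M*(7/(-15)) + 31) + p(55)) = sqrt((-196/(-15) + 31) + (1323 + 55**2 - 76*55)) = sqrt((-196*(-1)/15 + 31) + (1323 + 3025 - 4180)) = sqrt((-28*(-7/15) + 31) + 168) = sqrt((196/15 + 31) + 168) = sqrt(661/15 + 168) = sqrt(3181/15) = sqrt(47715)/15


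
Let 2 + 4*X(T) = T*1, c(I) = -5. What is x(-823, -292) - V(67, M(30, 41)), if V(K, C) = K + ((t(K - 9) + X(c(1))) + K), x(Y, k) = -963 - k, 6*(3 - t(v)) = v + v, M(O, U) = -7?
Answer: -9443/12 ≈ -786.92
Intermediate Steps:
t(v) = 3 - v/3 (t(v) = 3 - (v + v)/6 = 3 - v/3)
X(T) = -½ + T/4 (X(T) = -½ + (T*1)/4 = -½ + T/4)
V(K, C) = 17/4 + 5*K/3 (V(K, C) = K + (((3 - (K - 9)/3) + (-½ + (¼)*(-5))) + K) = K + (((3 - (-9 + K)/3) + (-½ - 5/4)) + K) = K + (((3 + (3 - K/3)) - 7/4) + K) = K + (((6 - K/3) - 7/4) + K) = K + ((17/4 - K/3) + K) = K + (17/4 + 2*K/3) = 17/4 + 5*K/3)
x(-823, -292) - V(67, M(30, 41)) = (-963 - 1*(-292)) - (17/4 + (5/3)*67) = (-963 + 292) - (17/4 + 335/3) = -671 - 1*1391/12 = -671 - 1391/12 = -9443/12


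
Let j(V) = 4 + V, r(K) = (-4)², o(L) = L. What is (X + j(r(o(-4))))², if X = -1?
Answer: 361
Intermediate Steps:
r(K) = 16
(X + j(r(o(-4))))² = (-1 + (4 + 16))² = (-1 + 20)² = 19² = 361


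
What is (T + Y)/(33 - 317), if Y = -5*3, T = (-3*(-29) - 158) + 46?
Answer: 10/71 ≈ 0.14085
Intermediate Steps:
T = -25 (T = (87 - 158) + 46 = -71 + 46 = -25)
Y = -15
(T + Y)/(33 - 317) = (-25 - 15)/(33 - 317) = -40/(-284) = -40*(-1/284) = 10/71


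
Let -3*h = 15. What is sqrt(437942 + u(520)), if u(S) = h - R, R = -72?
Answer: sqrt(438009) ≈ 661.82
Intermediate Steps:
h = -5 (h = -1/3*15 = -5)
u(S) = 67 (u(S) = -5 - 1*(-72) = -5 + 72 = 67)
sqrt(437942 + u(520)) = sqrt(437942 + 67) = sqrt(438009)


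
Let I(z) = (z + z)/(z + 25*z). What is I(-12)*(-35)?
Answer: -35/13 ≈ -2.6923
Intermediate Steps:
I(z) = 1/13 (I(z) = (2*z)/((26*z)) = (2*z)*(1/(26*z)) = 1/13)
I(-12)*(-35) = (1/13)*(-35) = -35/13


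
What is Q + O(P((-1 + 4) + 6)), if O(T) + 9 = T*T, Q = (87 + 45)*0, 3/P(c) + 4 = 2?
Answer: -27/4 ≈ -6.7500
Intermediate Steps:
P(c) = -3/2 (P(c) = 3/(-4 + 2) = 3/(-2) = 3*(-½) = -3/2)
Q = 0 (Q = 132*0 = 0)
O(T) = -9 + T² (O(T) = -9 + T*T = -9 + T²)
Q + O(P((-1 + 4) + 6)) = 0 + (-9 + (-3/2)²) = 0 + (-9 + 9/4) = 0 - 27/4 = -27/4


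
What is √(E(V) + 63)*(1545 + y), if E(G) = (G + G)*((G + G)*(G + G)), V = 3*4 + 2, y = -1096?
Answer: 449*√22015 ≈ 66620.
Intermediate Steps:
V = 14 (V = 12 + 2 = 14)
E(G) = 8*G³ (E(G) = (2*G)*((2*G)*(2*G)) = (2*G)*(4*G²) = 8*G³)
√(E(V) + 63)*(1545 + y) = √(8*14³ + 63)*(1545 - 1096) = √(8*2744 + 63)*449 = √(21952 + 63)*449 = √22015*449 = 449*√22015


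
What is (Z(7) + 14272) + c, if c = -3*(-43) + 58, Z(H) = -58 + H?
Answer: 14408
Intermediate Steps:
c = 187 (c = -1*(-129) + 58 = 129 + 58 = 187)
(Z(7) + 14272) + c = ((-58 + 7) + 14272) + 187 = (-51 + 14272) + 187 = 14221 + 187 = 14408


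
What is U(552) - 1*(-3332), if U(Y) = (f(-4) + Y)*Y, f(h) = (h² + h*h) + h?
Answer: 323492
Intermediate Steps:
f(h) = h + 2*h² (f(h) = (h² + h²) + h = 2*h² + h = h + 2*h²)
U(Y) = Y*(28 + Y) (U(Y) = (-4*(1 + 2*(-4)) + Y)*Y = (-4*(1 - 8) + Y)*Y = (-4*(-7) + Y)*Y = (28 + Y)*Y = Y*(28 + Y))
U(552) - 1*(-3332) = 552*(28 + 552) - 1*(-3332) = 552*580 + 3332 = 320160 + 3332 = 323492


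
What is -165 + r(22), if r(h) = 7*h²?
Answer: 3223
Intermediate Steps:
-165 + r(22) = -165 + 7*22² = -165 + 7*484 = -165 + 3388 = 3223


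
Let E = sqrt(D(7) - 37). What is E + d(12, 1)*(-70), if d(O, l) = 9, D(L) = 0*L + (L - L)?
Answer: -630 + I*sqrt(37) ≈ -630.0 + 6.0828*I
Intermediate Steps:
D(L) = 0 (D(L) = 0 + 0 = 0)
E = I*sqrt(37) (E = sqrt(0 - 37) = sqrt(-37) = I*sqrt(37) ≈ 6.0828*I)
E + d(12, 1)*(-70) = I*sqrt(37) + 9*(-70) = I*sqrt(37) - 630 = -630 + I*sqrt(37)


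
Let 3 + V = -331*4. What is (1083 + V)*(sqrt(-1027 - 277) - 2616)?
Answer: 638304 - 488*I*sqrt(326) ≈ 6.383e+5 - 8811.1*I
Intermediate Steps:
V = -1327 (V = -3 - 331*4 = -3 - 1324 = -1327)
(1083 + V)*(sqrt(-1027 - 277) - 2616) = (1083 - 1327)*(sqrt(-1027 - 277) - 2616) = -244*(sqrt(-1304) - 2616) = -244*(2*I*sqrt(326) - 2616) = -244*(-2616 + 2*I*sqrt(326)) = 638304 - 488*I*sqrt(326)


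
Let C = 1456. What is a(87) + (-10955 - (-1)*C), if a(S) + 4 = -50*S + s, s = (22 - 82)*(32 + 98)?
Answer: -21653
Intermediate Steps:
s = -7800 (s = -60*130 = -7800)
a(S) = -7804 - 50*S (a(S) = -4 + (-50*S - 7800) = -4 + (-7800 - 50*S) = -7804 - 50*S)
a(87) + (-10955 - (-1)*C) = (-7804 - 50*87) + (-10955 - (-1)*1456) = (-7804 - 4350) + (-10955 - 1*(-1456)) = -12154 + (-10955 + 1456) = -12154 - 9499 = -21653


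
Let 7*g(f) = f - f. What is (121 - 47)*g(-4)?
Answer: 0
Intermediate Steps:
g(f) = 0 (g(f) = (f - f)/7 = (⅐)*0 = 0)
(121 - 47)*g(-4) = (121 - 47)*0 = 74*0 = 0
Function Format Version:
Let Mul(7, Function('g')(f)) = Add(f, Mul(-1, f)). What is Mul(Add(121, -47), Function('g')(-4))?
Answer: 0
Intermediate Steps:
Function('g')(f) = 0 (Function('g')(f) = Mul(Rational(1, 7), Add(f, Mul(-1, f))) = Mul(Rational(1, 7), 0) = 0)
Mul(Add(121, -47), Function('g')(-4)) = Mul(Add(121, -47), 0) = Mul(74, 0) = 0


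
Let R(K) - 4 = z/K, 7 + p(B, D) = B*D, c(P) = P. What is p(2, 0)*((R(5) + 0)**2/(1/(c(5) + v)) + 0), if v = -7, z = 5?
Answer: 350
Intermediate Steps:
p(B, D) = -7 + B*D
R(K) = 4 + 5/K
p(2, 0)*((R(5) + 0)**2/(1/(c(5) + v)) + 0) = (-7 + 2*0)*(((4 + 5/5) + 0)**2/(1/(5 - 7)) + 0) = (-7 + 0)*(((4 + 5*(1/5)) + 0)**2/(1/(-2)) + 0) = -7*(((4 + 1) + 0)**2/(-1/2) + 0) = -7*((5 + 0)**2*(-2) + 0) = -7*(5**2*(-2) + 0) = -7*(25*(-2) + 0) = -7*(-50 + 0) = -7*(-50) = 350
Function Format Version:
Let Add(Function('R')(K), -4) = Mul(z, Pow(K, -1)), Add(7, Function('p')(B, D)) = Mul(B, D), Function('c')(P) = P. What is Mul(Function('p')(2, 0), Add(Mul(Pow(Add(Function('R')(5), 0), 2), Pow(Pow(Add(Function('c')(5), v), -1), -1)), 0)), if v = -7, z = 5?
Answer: 350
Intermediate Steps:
Function('p')(B, D) = Add(-7, Mul(B, D))
Function('R')(K) = Add(4, Mul(5, Pow(K, -1)))
Mul(Function('p')(2, 0), Add(Mul(Pow(Add(Function('R')(5), 0), 2), Pow(Pow(Add(Function('c')(5), v), -1), -1)), 0)) = Mul(Add(-7, Mul(2, 0)), Add(Mul(Pow(Add(Add(4, Mul(5, Pow(5, -1))), 0), 2), Pow(Pow(Add(5, -7), -1), -1)), 0)) = Mul(Add(-7, 0), Add(Mul(Pow(Add(Add(4, Mul(5, Rational(1, 5))), 0), 2), Pow(Pow(-2, -1), -1)), 0)) = Mul(-7, Add(Mul(Pow(Add(Add(4, 1), 0), 2), Pow(Rational(-1, 2), -1)), 0)) = Mul(-7, Add(Mul(Pow(Add(5, 0), 2), -2), 0)) = Mul(-7, Add(Mul(Pow(5, 2), -2), 0)) = Mul(-7, Add(Mul(25, -2), 0)) = Mul(-7, Add(-50, 0)) = Mul(-7, -50) = 350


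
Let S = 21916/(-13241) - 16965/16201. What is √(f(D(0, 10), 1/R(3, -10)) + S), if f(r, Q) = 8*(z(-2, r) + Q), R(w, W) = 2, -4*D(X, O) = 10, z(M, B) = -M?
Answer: √796000030334338299/214517441 ≈ 4.1590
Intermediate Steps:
D(X, O) = -5/2 (D(X, O) = -¼*10 = -5/2)
f(r, Q) = 16 + 8*Q (f(r, Q) = 8*(-1*(-2) + Q) = 8*(2 + Q) = 16 + 8*Q)
S = -579694681/214517441 (S = 21916*(-1/13241) - 16965*1/16201 = -21916/13241 - 16965/16201 = -579694681/214517441 ≈ -2.7023)
√(f(D(0, 10), 1/R(3, -10)) + S) = √((16 + 8/2) - 579694681/214517441) = √((16 + 8*(½)) - 579694681/214517441) = √((16 + 4) - 579694681/214517441) = √(20 - 579694681/214517441) = √(3710654139/214517441) = √796000030334338299/214517441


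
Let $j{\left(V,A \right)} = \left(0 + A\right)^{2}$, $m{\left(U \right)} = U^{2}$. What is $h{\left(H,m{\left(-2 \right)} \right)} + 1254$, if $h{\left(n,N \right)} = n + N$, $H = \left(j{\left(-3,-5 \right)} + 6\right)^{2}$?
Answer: $2219$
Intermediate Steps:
$j{\left(V,A \right)} = A^{2}$
$H = 961$ ($H = \left(\left(-5\right)^{2} + 6\right)^{2} = \left(25 + 6\right)^{2} = 31^{2} = 961$)
$h{\left(n,N \right)} = N + n$
$h{\left(H,m{\left(-2 \right)} \right)} + 1254 = \left(\left(-2\right)^{2} + 961\right) + 1254 = \left(4 + 961\right) + 1254 = 965 + 1254 = 2219$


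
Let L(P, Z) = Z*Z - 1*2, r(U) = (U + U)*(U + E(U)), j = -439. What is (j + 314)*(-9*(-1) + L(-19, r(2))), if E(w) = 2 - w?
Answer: -8875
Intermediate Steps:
r(U) = 4*U (r(U) = (U + U)*(U + (2 - U)) = (2*U)*2 = 4*U)
L(P, Z) = -2 + Z² (L(P, Z) = Z² - 2 = -2 + Z²)
(j + 314)*(-9*(-1) + L(-19, r(2))) = (-439 + 314)*(-9*(-1) + (-2 + (4*2)²)) = -125*(9 + (-2 + 8²)) = -125*(9 + (-2 + 64)) = -125*(9 + 62) = -125*71 = -8875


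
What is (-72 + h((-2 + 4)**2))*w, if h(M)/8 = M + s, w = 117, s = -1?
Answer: -5616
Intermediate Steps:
h(M) = -8 + 8*M (h(M) = 8*(M - 1) = 8*(-1 + M) = -8 + 8*M)
(-72 + h((-2 + 4)**2))*w = (-72 + (-8 + 8*(-2 + 4)**2))*117 = (-72 + (-8 + 8*2**2))*117 = (-72 + (-8 + 8*4))*117 = (-72 + (-8 + 32))*117 = (-72 + 24)*117 = -48*117 = -5616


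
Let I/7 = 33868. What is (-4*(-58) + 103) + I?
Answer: 237411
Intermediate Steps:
I = 237076 (I = 7*33868 = 237076)
(-4*(-58) + 103) + I = (-4*(-58) + 103) + 237076 = (232 + 103) + 237076 = 335 + 237076 = 237411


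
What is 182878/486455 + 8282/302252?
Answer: 7455879/18485290 ≈ 0.40334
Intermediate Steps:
182878/486455 + 8282/302252 = 182878*(1/486455) + 8282*(1/302252) = 182878/486455 + 101/3686 = 7455879/18485290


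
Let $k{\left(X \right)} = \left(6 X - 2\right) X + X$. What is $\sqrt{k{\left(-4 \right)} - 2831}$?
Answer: $i \sqrt{2731} \approx 52.259 i$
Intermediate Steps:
$k{\left(X \right)} = X + X \left(-2 + 6 X\right)$ ($k{\left(X \right)} = \left(-2 + 6 X\right) X + X = X \left(-2 + 6 X\right) + X = X + X \left(-2 + 6 X\right)$)
$\sqrt{k{\left(-4 \right)} - 2831} = \sqrt{- 4 \left(-1 + 6 \left(-4\right)\right) - 2831} = \sqrt{- 4 \left(-1 - 24\right) - 2831} = \sqrt{\left(-4\right) \left(-25\right) - 2831} = \sqrt{100 - 2831} = \sqrt{-2731} = i \sqrt{2731}$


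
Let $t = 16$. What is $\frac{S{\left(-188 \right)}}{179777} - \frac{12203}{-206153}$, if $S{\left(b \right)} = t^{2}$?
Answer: $\frac{2246593899}{37061567881} \approx 0.060618$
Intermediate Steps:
$S{\left(b \right)} = 256$ ($S{\left(b \right)} = 16^{2} = 256$)
$\frac{S{\left(-188 \right)}}{179777} - \frac{12203}{-206153} = \frac{256}{179777} - \frac{12203}{-206153} = 256 \cdot \frac{1}{179777} - - \frac{12203}{206153} = \frac{256}{179777} + \frac{12203}{206153} = \frac{2246593899}{37061567881}$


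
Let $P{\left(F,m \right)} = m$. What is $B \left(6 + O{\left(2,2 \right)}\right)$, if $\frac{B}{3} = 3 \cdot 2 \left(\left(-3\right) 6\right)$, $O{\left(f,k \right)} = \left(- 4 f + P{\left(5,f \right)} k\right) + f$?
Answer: $-1296$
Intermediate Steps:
$O{\left(f,k \right)} = - 3 f + f k$ ($O{\left(f,k \right)} = \left(- 4 f + f k\right) + f = - 3 f + f k$)
$B = -324$ ($B = 3 \cdot 3 \cdot 2 \left(\left(-3\right) 6\right) = 3 \cdot 6 \left(-18\right) = 3 \left(-108\right) = -324$)
$B \left(6 + O{\left(2,2 \right)}\right) = - 324 \left(6 + 2 \left(-3 + 2\right)\right) = - 324 \left(6 + 2 \left(-1\right)\right) = - 324 \left(6 - 2\right) = \left(-324\right) 4 = -1296$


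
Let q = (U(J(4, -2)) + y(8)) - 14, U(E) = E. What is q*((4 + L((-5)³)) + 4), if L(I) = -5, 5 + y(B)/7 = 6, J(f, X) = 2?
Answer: -15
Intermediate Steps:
y(B) = 7 (y(B) = -35 + 7*6 = -35 + 42 = 7)
q = -5 (q = (2 + 7) - 14 = 9 - 14 = -5)
q*((4 + L((-5)³)) + 4) = -5*((4 - 5) + 4) = -5*(-1 + 4) = -5*3 = -15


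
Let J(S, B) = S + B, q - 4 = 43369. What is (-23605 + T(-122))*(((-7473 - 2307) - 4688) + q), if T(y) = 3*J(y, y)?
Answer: -703460985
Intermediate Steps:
q = 43373 (q = 4 + 43369 = 43373)
J(S, B) = B + S
T(y) = 6*y (T(y) = 3*(y + y) = 3*(2*y) = 6*y)
(-23605 + T(-122))*(((-7473 - 2307) - 4688) + q) = (-23605 + 6*(-122))*(((-7473 - 2307) - 4688) + 43373) = (-23605 - 732)*((-9780 - 4688) + 43373) = -24337*(-14468 + 43373) = -24337*28905 = -703460985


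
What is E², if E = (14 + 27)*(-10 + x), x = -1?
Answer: 203401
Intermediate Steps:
E = -451 (E = (14 + 27)*(-10 - 1) = 41*(-11) = -451)
E² = (-451)² = 203401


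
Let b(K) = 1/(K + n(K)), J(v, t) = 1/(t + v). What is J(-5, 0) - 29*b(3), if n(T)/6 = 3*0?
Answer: -148/15 ≈ -9.8667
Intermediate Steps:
n(T) = 0 (n(T) = 6*(3*0) = 6*0 = 0)
b(K) = 1/K (b(K) = 1/(K + 0) = 1/K)
J(-5, 0) - 29*b(3) = 1/(0 - 5) - 29/3 = 1/(-5) - 29*⅓ = -⅕ - 29/3 = -148/15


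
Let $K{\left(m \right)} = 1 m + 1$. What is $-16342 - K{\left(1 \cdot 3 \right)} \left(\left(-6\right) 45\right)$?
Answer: $-15262$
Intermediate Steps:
$K{\left(m \right)} = 1 + m$ ($K{\left(m \right)} = m + 1 = 1 + m$)
$-16342 - K{\left(1 \cdot 3 \right)} \left(\left(-6\right) 45\right) = -16342 - \left(1 + 1 \cdot 3\right) \left(\left(-6\right) 45\right) = -16342 - \left(1 + 3\right) \left(-270\right) = -16342 - 4 \left(-270\right) = -16342 - -1080 = -16342 + 1080 = -15262$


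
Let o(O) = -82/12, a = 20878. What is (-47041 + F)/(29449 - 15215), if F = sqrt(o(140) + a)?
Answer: -47041/14234 + sqrt(751362)/85404 ≈ -3.2947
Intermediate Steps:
o(O) = -41/6 (o(O) = -82*1/12 = -41/6)
F = sqrt(751362)/6 (F = sqrt(-41/6 + 20878) = sqrt(125227/6) = sqrt(751362)/6 ≈ 144.47)
(-47041 + F)/(29449 - 15215) = (-47041 + sqrt(751362)/6)/(29449 - 15215) = (-47041 + sqrt(751362)/6)/14234 = (-47041 + sqrt(751362)/6)*(1/14234) = -47041/14234 + sqrt(751362)/85404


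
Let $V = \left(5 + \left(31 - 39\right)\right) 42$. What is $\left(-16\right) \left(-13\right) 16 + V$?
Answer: $3202$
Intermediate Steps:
$V = -126$ ($V = \left(5 + \left(31 - 39\right)\right) 42 = \left(5 - 8\right) 42 = \left(-3\right) 42 = -126$)
$\left(-16\right) \left(-13\right) 16 + V = \left(-16\right) \left(-13\right) 16 - 126 = 208 \cdot 16 - 126 = 3328 - 126 = 3202$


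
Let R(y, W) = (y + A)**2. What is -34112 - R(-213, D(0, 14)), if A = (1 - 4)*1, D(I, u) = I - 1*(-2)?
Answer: -80768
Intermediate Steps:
D(I, u) = 2 + I (D(I, u) = I + 2 = 2 + I)
A = -3 (A = -3*1 = -3)
R(y, W) = (-3 + y)**2 (R(y, W) = (y - 3)**2 = (-3 + y)**2)
-34112 - R(-213, D(0, 14)) = -34112 - (-3 - 213)**2 = -34112 - 1*(-216)**2 = -34112 - 1*46656 = -34112 - 46656 = -80768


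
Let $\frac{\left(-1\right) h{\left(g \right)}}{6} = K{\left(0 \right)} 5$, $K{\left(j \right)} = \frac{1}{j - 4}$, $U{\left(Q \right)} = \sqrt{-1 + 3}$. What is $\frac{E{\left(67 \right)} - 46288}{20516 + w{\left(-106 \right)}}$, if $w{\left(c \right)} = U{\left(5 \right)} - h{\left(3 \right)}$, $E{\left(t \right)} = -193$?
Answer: $- \frac{3813022354}{1682394281} + \frac{185924 \sqrt{2}}{1682394281} \approx -2.2663$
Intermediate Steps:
$U{\left(Q \right)} = \sqrt{2}$
$K{\left(j \right)} = \frac{1}{-4 + j}$
$h{\left(g \right)} = \frac{15}{2}$ ($h{\left(g \right)} = - 6 \frac{1}{-4 + 0} \cdot 5 = - 6 \frac{1}{-4} \cdot 5 = - 6 \left(\left(- \frac{1}{4}\right) 5\right) = \left(-6\right) \left(- \frac{5}{4}\right) = \frac{15}{2}$)
$w{\left(c \right)} = - \frac{15}{2} + \sqrt{2}$ ($w{\left(c \right)} = \sqrt{2} - \frac{15}{2} = - \frac{15}{2} + \sqrt{2}$)
$\frac{E{\left(67 \right)} - 46288}{20516 + w{\left(-106 \right)}} = \frac{-193 - 46288}{20516 - \left(\frac{15}{2} - \sqrt{2}\right)} = - \frac{46481}{\frac{41017}{2} + \sqrt{2}}$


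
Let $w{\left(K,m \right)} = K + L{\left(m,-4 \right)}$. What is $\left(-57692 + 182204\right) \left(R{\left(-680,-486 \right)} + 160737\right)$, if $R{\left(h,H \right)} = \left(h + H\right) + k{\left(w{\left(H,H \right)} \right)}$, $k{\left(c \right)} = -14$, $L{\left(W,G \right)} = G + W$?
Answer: $19866761184$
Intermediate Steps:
$w{\left(K,m \right)} = -4 + K + m$ ($w{\left(K,m \right)} = K + \left(-4 + m\right) = -4 + K + m$)
$R{\left(h,H \right)} = -14 + H + h$ ($R{\left(h,H \right)} = \left(h + H\right) - 14 = \left(H + h\right) - 14 = -14 + H + h$)
$\left(-57692 + 182204\right) \left(R{\left(-680,-486 \right)} + 160737\right) = \left(-57692 + 182204\right) \left(\left(-14 - 486 - 680\right) + 160737\right) = 124512 \left(-1180 + 160737\right) = 124512 \cdot 159557 = 19866761184$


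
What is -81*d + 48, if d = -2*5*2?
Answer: 1668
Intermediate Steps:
d = -20 (d = -10*2 = -20)
-81*d + 48 = -81*(-20) + 48 = 1620 + 48 = 1668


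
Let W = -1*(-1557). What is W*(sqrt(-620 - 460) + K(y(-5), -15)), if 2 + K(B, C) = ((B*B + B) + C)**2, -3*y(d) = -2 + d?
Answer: 702899/9 + 9342*I*sqrt(30) ≈ 78100.0 + 51168.0*I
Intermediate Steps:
y(d) = 2/3 - d/3 (y(d) = -(-2 + d)/3 = 2/3 - d/3)
K(B, C) = -2 + (B + C + B**2)**2 (K(B, C) = -2 + ((B*B + B) + C)**2 = -2 + ((B**2 + B) + C)**2 = -2 + ((B + B**2) + C)**2 = -2 + (B + C + B**2)**2)
W = 1557
W*(sqrt(-620 - 460) + K(y(-5), -15)) = 1557*(sqrt(-620 - 460) + (-2 + ((2/3 - 1/3*(-5)) - 15 + (2/3 - 1/3*(-5))**2)**2)) = 1557*(sqrt(-1080) + (-2 + ((2/3 + 5/3) - 15 + (2/3 + 5/3)**2)**2)) = 1557*(6*I*sqrt(30) + (-2 + (7/3 - 15 + (7/3)**2)**2)) = 1557*(6*I*sqrt(30) + (-2 + (7/3 - 15 + 49/9)**2)) = 1557*(6*I*sqrt(30) + (-2 + (-65/9)**2)) = 1557*(6*I*sqrt(30) + (-2 + 4225/81)) = 1557*(6*I*sqrt(30) + 4063/81) = 1557*(4063/81 + 6*I*sqrt(30)) = 702899/9 + 9342*I*sqrt(30)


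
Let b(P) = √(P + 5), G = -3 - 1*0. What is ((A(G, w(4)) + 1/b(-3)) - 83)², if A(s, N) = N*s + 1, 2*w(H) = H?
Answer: (176 - √2)²/4 ≈ 7620.0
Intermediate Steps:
w(H) = H/2
G = -3 (G = -3 + 0 = -3)
b(P) = √(5 + P)
A(s, N) = 1 + N*s
((A(G, w(4)) + 1/b(-3)) - 83)² = (((1 + ((½)*4)*(-3)) + 1/(√(5 - 3))) - 83)² = (((1 + 2*(-3)) + 1/(√2)) - 83)² = (((1 - 6) + √2/2) - 83)² = ((-5 + √2/2) - 83)² = (-88 + √2/2)²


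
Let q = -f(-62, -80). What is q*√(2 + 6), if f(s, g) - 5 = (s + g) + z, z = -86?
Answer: 446*√2 ≈ 630.74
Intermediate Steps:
f(s, g) = -81 + g + s (f(s, g) = 5 + ((s + g) - 86) = 5 + ((g + s) - 86) = 5 + (-86 + g + s) = -81 + g + s)
q = 223 (q = -(-81 - 80 - 62) = -1*(-223) = 223)
q*√(2 + 6) = 223*√(2 + 6) = 223*√8 = 223*(2*√2) = 446*√2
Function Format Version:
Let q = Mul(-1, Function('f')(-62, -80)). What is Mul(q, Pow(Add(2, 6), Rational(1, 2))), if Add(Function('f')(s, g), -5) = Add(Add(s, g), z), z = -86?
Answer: Mul(446, Pow(2, Rational(1, 2))) ≈ 630.74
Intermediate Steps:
Function('f')(s, g) = Add(-81, g, s) (Function('f')(s, g) = Add(5, Add(Add(s, g), -86)) = Add(5, Add(Add(g, s), -86)) = Add(5, Add(-86, g, s)) = Add(-81, g, s))
q = 223 (q = Mul(-1, Add(-81, -80, -62)) = Mul(-1, -223) = 223)
Mul(q, Pow(Add(2, 6), Rational(1, 2))) = Mul(223, Pow(Add(2, 6), Rational(1, 2))) = Mul(223, Pow(8, Rational(1, 2))) = Mul(223, Mul(2, Pow(2, Rational(1, 2)))) = Mul(446, Pow(2, Rational(1, 2)))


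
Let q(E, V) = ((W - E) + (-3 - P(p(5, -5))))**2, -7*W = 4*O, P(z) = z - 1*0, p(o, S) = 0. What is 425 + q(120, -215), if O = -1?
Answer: 755274/49 ≈ 15414.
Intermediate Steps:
P(z) = z (P(z) = z + 0 = z)
W = 4/7 (W = -4*(-1)/7 = -1/7*(-4) = 4/7 ≈ 0.57143)
q(E, V) = (-17/7 - E)**2 (q(E, V) = ((4/7 - E) + (-3 - 1*0))**2 = ((4/7 - E) + (-3 + 0))**2 = ((4/7 - E) - 3)**2 = (-17/7 - E)**2)
425 + q(120, -215) = 425 + (17 + 7*120)**2/49 = 425 + (17 + 840)**2/49 = 425 + (1/49)*857**2 = 425 + (1/49)*734449 = 425 + 734449/49 = 755274/49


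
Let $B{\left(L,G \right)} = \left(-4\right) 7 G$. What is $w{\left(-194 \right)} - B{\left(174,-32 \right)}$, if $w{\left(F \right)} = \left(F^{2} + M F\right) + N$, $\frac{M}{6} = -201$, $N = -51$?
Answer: $270653$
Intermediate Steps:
$M = -1206$ ($M = 6 \left(-201\right) = -1206$)
$w{\left(F \right)} = -51 + F^{2} - 1206 F$ ($w{\left(F \right)} = \left(F^{2} - 1206 F\right) - 51 = -51 + F^{2} - 1206 F$)
$B{\left(L,G \right)} = - 28 G$
$w{\left(-194 \right)} - B{\left(174,-32 \right)} = \left(-51 + \left(-194\right)^{2} - -233964\right) - \left(-28\right) \left(-32\right) = \left(-51 + 37636 + 233964\right) - 896 = 271549 - 896 = 270653$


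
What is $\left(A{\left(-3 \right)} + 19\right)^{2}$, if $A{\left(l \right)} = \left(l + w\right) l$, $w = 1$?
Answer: $625$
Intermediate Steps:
$A{\left(l \right)} = l \left(1 + l\right)$ ($A{\left(l \right)} = \left(l + 1\right) l = \left(1 + l\right) l = l \left(1 + l\right)$)
$\left(A{\left(-3 \right)} + 19\right)^{2} = \left(- 3 \left(1 - 3\right) + 19\right)^{2} = \left(\left(-3\right) \left(-2\right) + 19\right)^{2} = \left(6 + 19\right)^{2} = 25^{2} = 625$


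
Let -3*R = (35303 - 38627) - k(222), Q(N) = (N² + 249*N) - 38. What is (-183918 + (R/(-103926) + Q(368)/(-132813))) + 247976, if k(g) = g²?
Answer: 147358160255528/2300453973 ≈ 64056.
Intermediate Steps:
Q(N) = -38 + N² + 249*N
R = 17536 (R = -((35303 - 38627) - 1*222²)/3 = -(-3324 - 1*49284)/3 = -(-3324 - 49284)/3 = -⅓*(-52608) = 17536)
(-183918 + (R/(-103926) + Q(368)/(-132813))) + 247976 = (-183918 + (17536/(-103926) + (-38 + 368² + 249*368)/(-132813))) + 247976 = (-183918 + (17536*(-1/103926) + (-38 + 135424 + 91632)*(-1/132813))) + 247976 = (-183918 + (-8768/51963 + 227018*(-1/132813))) + 247976 = (-183918 + (-8768/51963 - 227018/132813)) + 247976 = (-183918 - 4320346906/2300453973) + 247976 = -423099214153120/2300453973 + 247976 = 147358160255528/2300453973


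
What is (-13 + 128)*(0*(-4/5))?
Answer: 0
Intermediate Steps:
(-13 + 128)*(0*(-4/5)) = 115*(0*(-4*1/5)) = 115*(0*(-4/5)) = 115*0 = 0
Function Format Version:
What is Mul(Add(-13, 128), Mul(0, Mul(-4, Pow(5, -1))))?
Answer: 0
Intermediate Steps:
Mul(Add(-13, 128), Mul(0, Mul(-4, Pow(5, -1)))) = Mul(115, Mul(0, Mul(-4, Rational(1, 5)))) = Mul(115, Mul(0, Rational(-4, 5))) = Mul(115, 0) = 0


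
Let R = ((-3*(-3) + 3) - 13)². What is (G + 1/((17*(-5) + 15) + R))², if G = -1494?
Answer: 10626929569/4761 ≈ 2.2321e+6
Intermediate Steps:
R = 1 (R = ((9 + 3) - 13)² = (12 - 13)² = (-1)² = 1)
(G + 1/((17*(-5) + 15) + R))² = (-1494 + 1/((17*(-5) + 15) + 1))² = (-1494 + 1/((-85 + 15) + 1))² = (-1494 + 1/(-70 + 1))² = (-1494 + 1/(-69))² = (-1494 - 1/69)² = (-103087/69)² = 10626929569/4761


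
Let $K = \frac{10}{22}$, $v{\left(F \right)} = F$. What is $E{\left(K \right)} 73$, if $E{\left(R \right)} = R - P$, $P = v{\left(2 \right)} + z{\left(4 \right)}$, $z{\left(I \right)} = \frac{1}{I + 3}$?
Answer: $- \frac{9490}{77} \approx -123.25$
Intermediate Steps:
$z{\left(I \right)} = \frac{1}{3 + I}$
$P = \frac{15}{7}$ ($P = 2 + \frac{1}{3 + 4} = 2 + \frac{1}{7} = \frac{15}{7} \approx 2.1429$)
$K = \frac{5}{11}$ ($K = 10 \cdot \frac{1}{22} = \frac{5}{11} \approx 0.45455$)
$E{\left(R \right)} = - \frac{15}{7} + R$ ($E{\left(R \right)} = R - \frac{15}{7} = - \frac{15}{7} + R$)
$E{\left(K \right)} 73 = \left(- \frac{15}{7} + \frac{5}{11}\right) 73 = \left(- \frac{130}{77}\right) 73 = - \frac{9490}{77}$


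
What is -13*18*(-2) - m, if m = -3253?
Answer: 3721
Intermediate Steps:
-13*18*(-2) - m = -13*18*(-2) - 1*(-3253) = -234*(-2) + 3253 = 468 + 3253 = 3721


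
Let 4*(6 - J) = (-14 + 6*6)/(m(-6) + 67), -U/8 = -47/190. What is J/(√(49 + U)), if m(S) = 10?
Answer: 83*√460085/67802 ≈ 0.83034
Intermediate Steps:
U = 188/95 (U = -(-376)/190 = -8*(-47/190) = 188/95 ≈ 1.9789)
J = 83/14 (J = 6 - (-14 + 6*6)/(4*(10 + 67)) = 6 - (-14 + 36)/(4*77) = 6 - 11/(2*77) = 6 - ¼*2/7 = 6 - 1/14 = 83/14 ≈ 5.9286)
J/(√(49 + U)) = 83/(14*(√(49 + 188/95))) = 83/(14*(√(4843/95))) = 83/(14*((√460085/95))) = 83*(√460085/4843)/14 = 83*√460085/67802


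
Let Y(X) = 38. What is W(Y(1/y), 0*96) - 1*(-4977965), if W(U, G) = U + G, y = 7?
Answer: 4978003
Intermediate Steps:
W(U, G) = G + U
W(Y(1/y), 0*96) - 1*(-4977965) = (0*96 + 38) - 1*(-4977965) = (0 + 38) + 4977965 = 38 + 4977965 = 4978003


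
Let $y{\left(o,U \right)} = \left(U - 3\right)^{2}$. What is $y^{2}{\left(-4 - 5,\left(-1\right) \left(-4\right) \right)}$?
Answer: $1$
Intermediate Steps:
$y{\left(o,U \right)} = \left(-3 + U\right)^{2}$
$y^{2}{\left(-4 - 5,\left(-1\right) \left(-4\right) \right)} = \left(\left(-3 - -4\right)^{2}\right)^{2} = \left(\left(-3 + 4\right)^{2}\right)^{2} = \left(1^{2}\right)^{2} = 1^{2} = 1$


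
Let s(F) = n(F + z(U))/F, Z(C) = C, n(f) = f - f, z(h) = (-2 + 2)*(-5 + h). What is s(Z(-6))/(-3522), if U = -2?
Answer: 0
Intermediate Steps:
z(h) = 0 (z(h) = 0*(-5 + h) = 0)
n(f) = 0
s(F) = 0 (s(F) = 0/F = 0)
s(Z(-6))/(-3522) = 0/(-3522) = 0*(-1/3522) = 0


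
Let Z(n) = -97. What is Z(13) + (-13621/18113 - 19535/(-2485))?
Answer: -809211763/9002161 ≈ -89.891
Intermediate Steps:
Z(13) + (-13621/18113 - 19535/(-2485)) = -97 + (-13621/18113 - 19535/(-2485)) = -97 + (-13621*1/18113 - 19535*(-1/2485)) = -97 + (-13621/18113 + 3907/497) = -97 + 63997854/9002161 = -809211763/9002161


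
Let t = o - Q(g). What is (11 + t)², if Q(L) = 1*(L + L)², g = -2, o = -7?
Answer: 144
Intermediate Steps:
Q(L) = 4*L² (Q(L) = 1*(2*L)² = 1*(4*L²) = 4*L²)
t = -23 (t = -7 - 4*(-2)² = -7 - 4*4 = -7 - 1*16 = -7 - 16 = -23)
(11 + t)² = (11 - 23)² = (-12)² = 144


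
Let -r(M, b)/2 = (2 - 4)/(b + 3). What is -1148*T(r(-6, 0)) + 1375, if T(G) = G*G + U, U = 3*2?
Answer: -67985/9 ≈ -7553.9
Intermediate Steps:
r(M, b) = 4/(3 + b) (r(M, b) = -2*(2 - 4)/(b + 3) = -(-4)/(3 + b) = 4/(3 + b))
U = 6
T(G) = 6 + G**2 (T(G) = G*G + 6 = G**2 + 6 = 6 + G**2)
-1148*T(r(-6, 0)) + 1375 = -1148*(6 + (4/(3 + 0))**2) + 1375 = -1148*(6 + (4/3)**2) + 1375 = -1148*(6 + 16/9) + 1375 = -1148*70/9 + 1375 = -80360/9 + 1375 = -67985/9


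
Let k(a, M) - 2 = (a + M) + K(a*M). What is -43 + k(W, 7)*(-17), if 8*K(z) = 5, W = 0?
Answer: -1653/8 ≈ -206.63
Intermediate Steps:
K(z) = 5/8 (K(z) = (⅛)*5 = 5/8)
k(a, M) = 21/8 + M + a (k(a, M) = 2 + ((a + M) + 5/8) = 2 + ((M + a) + 5/8) = 2 + (5/8 + M + a) = 21/8 + M + a)
-43 + k(W, 7)*(-17) = -43 + (21/8 + 7 + 0)*(-17) = -43 + (77/8)*(-17) = -43 - 1309/8 = -1653/8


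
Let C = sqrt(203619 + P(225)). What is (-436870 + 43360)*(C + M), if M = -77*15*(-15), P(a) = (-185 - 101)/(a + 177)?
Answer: -6817560750 - 262340*sqrt(2056595619)/67 ≈ -6.9951e+9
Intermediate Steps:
P(a) = -286/(177 + a)
M = 17325 (M = -1155*(-15) = 17325)
C = 2*sqrt(2056595619)/201 (C = sqrt(203619 - 286/(177 + 225)) = sqrt(203619 - 286/402) = sqrt(203619 - 286*1/402) = sqrt(203619 - 143/201) = sqrt(40927276/201) = 2*sqrt(2056595619)/201 ≈ 451.24)
(-436870 + 43360)*(C + M) = (-436870 + 43360)*(2*sqrt(2056595619)/201 + 17325) = -393510*(17325 + 2*sqrt(2056595619)/201) = -6817560750 - 262340*sqrt(2056595619)/67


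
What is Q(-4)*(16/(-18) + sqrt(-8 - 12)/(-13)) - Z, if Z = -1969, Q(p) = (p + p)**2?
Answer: 17209/9 - 128*I*sqrt(5)/13 ≈ 1912.1 - 22.017*I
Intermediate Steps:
Q(p) = 4*p**2 (Q(p) = (2*p)**2 = 4*p**2)
Q(-4)*(16/(-18) + sqrt(-8 - 12)/(-13)) - Z = (4*(-4)**2)*(16/(-18) + sqrt(-8 - 12)/(-13)) - 1*(-1969) = (4*16)*(16*(-1/18) + sqrt(-20)*(-1/13)) + 1969 = 64*(-8/9 + (2*I*sqrt(5))*(-1/13)) + 1969 = 64*(-8/9 - 2*I*sqrt(5)/13) + 1969 = (-512/9 - 128*I*sqrt(5)/13) + 1969 = 17209/9 - 128*I*sqrt(5)/13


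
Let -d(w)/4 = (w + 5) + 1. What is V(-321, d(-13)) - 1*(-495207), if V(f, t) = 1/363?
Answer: 179760142/363 ≈ 4.9521e+5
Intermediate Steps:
d(w) = -24 - 4*w (d(w) = -4*((w + 5) + 1) = -4*((5 + w) + 1) = -4*(6 + w) = -24 - 4*w)
V(f, t) = 1/363
V(-321, d(-13)) - 1*(-495207) = 1/363 - 1*(-495207) = 1/363 + 495207 = 179760142/363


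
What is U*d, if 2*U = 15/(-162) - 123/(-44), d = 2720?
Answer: 1091740/297 ≈ 3675.9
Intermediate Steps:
U = 3211/2376 (U = (15/(-162) - 123/(-44))/2 = (15*(-1/162) - 123*(-1/44))/2 = (-5/54 + 123/44)/2 = (½)*(3211/1188) = 3211/2376 ≈ 1.3514)
U*d = (3211/2376)*2720 = 1091740/297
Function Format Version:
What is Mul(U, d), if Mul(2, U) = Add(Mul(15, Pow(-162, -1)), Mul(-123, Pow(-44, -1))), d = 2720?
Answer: Rational(1091740, 297) ≈ 3675.9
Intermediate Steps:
U = Rational(3211, 2376) (U = Mul(Rational(1, 2), Add(Mul(15, Pow(-162, -1)), Mul(-123, Pow(-44, -1)))) = Mul(Rational(1, 2), Add(Mul(15, Rational(-1, 162)), Mul(-123, Rational(-1, 44)))) = Mul(Rational(1, 2), Add(Rational(-5, 54), Rational(123, 44))) = Mul(Rational(1, 2), Rational(3211, 1188)) = Rational(3211, 2376) ≈ 1.3514)
Mul(U, d) = Mul(Rational(3211, 2376), 2720) = Rational(1091740, 297)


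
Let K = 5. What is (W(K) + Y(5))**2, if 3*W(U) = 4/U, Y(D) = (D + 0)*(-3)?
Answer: 48841/225 ≈ 217.07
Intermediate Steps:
Y(D) = -3*D (Y(D) = D*(-3) = -3*D)
W(U) = 4/(3*U) (W(U) = (4/U)/3 = 4/(3*U))
(W(K) + Y(5))**2 = ((4/3)/5 - 3*5)**2 = ((4/3)*(1/5) - 15)**2 = (4/15 - 15)**2 = (-221/15)**2 = 48841/225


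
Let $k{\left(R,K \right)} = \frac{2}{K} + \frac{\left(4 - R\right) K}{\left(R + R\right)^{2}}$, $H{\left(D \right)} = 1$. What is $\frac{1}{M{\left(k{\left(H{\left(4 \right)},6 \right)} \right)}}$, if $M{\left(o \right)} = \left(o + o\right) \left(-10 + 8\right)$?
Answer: $- \frac{3}{58} \approx -0.051724$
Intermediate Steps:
$k{\left(R,K \right)} = \frac{2}{K} + \frac{K \left(4 - R\right)}{4 R^{2}}$ ($k{\left(R,K \right)} = \frac{2}{K} + \frac{K \left(4 - R\right)}{\left(2 R\right)^{2}} = \frac{2}{K} + \frac{K \left(4 - R\right)}{4 R^{2}}$)
$M{\left(o \right)} = - 4 o$ ($M{\left(o \right)} = 2 o \left(-2\right) = - 4 o$)
$\frac{1}{M{\left(k{\left(H{\left(4 \right)},6 \right)} \right)}} = \frac{1}{\left(-4\right) \left(\frac{2}{6} + 6 \cdot 1^{-2} - \frac{3}{2 \cdot 1}\right)} = \frac{1}{\left(-4\right) \left(2 \cdot \frac{1}{6} + 6 \cdot 1 - \frac{3}{2} \cdot 1\right)} = \frac{1}{\left(-4\right) \left(\frac{1}{3} + 6 - \frac{3}{2}\right)} = \frac{1}{\left(-4\right) \frac{29}{6}} = \frac{1}{- \frac{58}{3}} = - \frac{3}{58}$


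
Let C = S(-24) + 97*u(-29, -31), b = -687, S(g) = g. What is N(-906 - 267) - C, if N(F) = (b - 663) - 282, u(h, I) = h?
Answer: 1205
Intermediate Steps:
N(F) = -1632 (N(F) = (-687 - 663) - 282 = -1350 - 282 = -1632)
C = -2837 (C = -24 + 97*(-29) = -24 - 2813 = -2837)
N(-906 - 267) - C = -1632 - 1*(-2837) = -1632 + 2837 = 1205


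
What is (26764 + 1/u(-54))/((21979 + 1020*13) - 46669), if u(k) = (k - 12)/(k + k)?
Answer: -147211/62865 ≈ -2.3417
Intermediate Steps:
u(k) = (-12 + k)/(2*k) (u(k) = (-12 + k)/((2*k)) = (-12 + k)*(1/(2*k)) = (-12 + k)/(2*k))
(26764 + 1/u(-54))/((21979 + 1020*13) - 46669) = (26764 + 1/((½)*(-12 - 54)/(-54)))/((21979 + 1020*13) - 46669) = (26764 + 1/((½)*(-1/54)*(-66)))/((21979 + 13260) - 46669) = (26764 + 1/(11/18))/(35239 - 46669) = (26764 + 18/11)/(-11430) = (294422/11)*(-1/11430) = -147211/62865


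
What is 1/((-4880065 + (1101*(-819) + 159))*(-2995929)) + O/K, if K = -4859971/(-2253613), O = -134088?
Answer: -5234204527759078944381029/84181200383675365875 ≈ -62178.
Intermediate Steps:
K = 4859971/2253613 (K = -4859971*(-1/2253613) = 4859971/2253613 ≈ 2.1565)
1/((-4880065 + (1101*(-819) + 159))*(-2995929)) + O/K = 1/((-4880065 + (1101*(-819) + 159))*(-2995929)) - 134088/4859971/2253613 = -1/2995929/(-4880065 + (-901719 + 159)) - 134088*2253613/4859971 = -1/2995929/(-4880065 - 901560) - 302182459944/4859971 = -1/2995929/(-5781625) - 302182459944/4859971 = -1/5781625*(-1/2995929) - 302182459944/4859971 = 1/17321338004625 - 302182459944/4859971 = -5234204527759078944381029/84181200383675365875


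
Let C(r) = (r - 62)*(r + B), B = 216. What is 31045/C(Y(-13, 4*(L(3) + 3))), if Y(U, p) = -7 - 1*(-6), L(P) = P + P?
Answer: -887/387 ≈ -2.2920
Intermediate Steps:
L(P) = 2*P
Y(U, p) = -1 (Y(U, p) = -7 + 6 = -1)
C(r) = (-62 + r)*(216 + r) (C(r) = (r - 62)*(r + 216) = (-62 + r)*(216 + r))
31045/C(Y(-13, 4*(L(3) + 3))) = 31045/(-13392 + (-1)² + 154*(-1)) = 31045/(-13392 + 1 - 154) = 31045/(-13545) = 31045*(-1/13545) = -887/387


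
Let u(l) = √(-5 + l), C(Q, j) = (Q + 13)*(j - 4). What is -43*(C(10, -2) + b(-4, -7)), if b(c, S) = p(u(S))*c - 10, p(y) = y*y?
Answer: 4300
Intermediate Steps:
C(Q, j) = (-4 + j)*(13 + Q) (C(Q, j) = (13 + Q)*(-4 + j) = (-4 + j)*(13 + Q))
p(y) = y²
b(c, S) = -10 + c*(-5 + S) (b(c, S) = (√(-5 + S))²*c - 10 = (-5 + S)*c - 10 = c*(-5 + S) - 10 = -10 + c*(-5 + S))
-43*(C(10, -2) + b(-4, -7)) = -43*((-52 - 4*10 + 13*(-2) + 10*(-2)) + (-10 - 4*(-5 - 7))) = -43*((-52 - 40 - 26 - 20) + (-10 - 4*(-12))) = -43*(-138 + (-10 + 48)) = -43*(-138 + 38) = -43*(-100) = 4300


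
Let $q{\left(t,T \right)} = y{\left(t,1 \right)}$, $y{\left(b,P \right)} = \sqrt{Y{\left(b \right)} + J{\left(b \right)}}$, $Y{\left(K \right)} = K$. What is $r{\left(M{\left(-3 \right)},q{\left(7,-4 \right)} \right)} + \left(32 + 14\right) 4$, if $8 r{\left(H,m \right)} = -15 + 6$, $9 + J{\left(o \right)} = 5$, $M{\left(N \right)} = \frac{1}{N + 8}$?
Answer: $\frac{1463}{8} \approx 182.88$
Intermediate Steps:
$M{\left(N \right)} = \frac{1}{8 + N}$
$J{\left(o \right)} = -4$ ($J{\left(o \right)} = -9 + 5 = -4$)
$y{\left(b,P \right)} = \sqrt{-4 + b}$ ($y{\left(b,P \right)} = \sqrt{b - 4} = \sqrt{-4 + b}$)
$q{\left(t,T \right)} = \sqrt{-4 + t}$
$r{\left(H,m \right)} = - \frac{9}{8}$ ($r{\left(H,m \right)} = \frac{-15 + 6}{8} = \frac{1}{8} \left(-9\right) = - \frac{9}{8}$)
$r{\left(M{\left(-3 \right)},q{\left(7,-4 \right)} \right)} + \left(32 + 14\right) 4 = - \frac{9}{8} + \left(32 + 14\right) 4 = - \frac{9}{8} + 46 \cdot 4 = - \frac{9}{8} + 184 = \frac{1463}{8}$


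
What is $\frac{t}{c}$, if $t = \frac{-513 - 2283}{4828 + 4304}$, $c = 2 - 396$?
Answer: $\frac{233}{299834} \approx 0.0007771$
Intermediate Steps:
$c = -394$ ($c = 2 - 396 = -394$)
$t = - \frac{233}{761}$ ($t = - \frac{2796}{9132} = \left(-2796\right) \frac{1}{9132} = - \frac{233}{761} \approx -0.30618$)
$\frac{t}{c} = - \frac{233}{761 \left(-394\right)} = \left(- \frac{233}{761}\right) \left(- \frac{1}{394}\right) = \frac{233}{299834}$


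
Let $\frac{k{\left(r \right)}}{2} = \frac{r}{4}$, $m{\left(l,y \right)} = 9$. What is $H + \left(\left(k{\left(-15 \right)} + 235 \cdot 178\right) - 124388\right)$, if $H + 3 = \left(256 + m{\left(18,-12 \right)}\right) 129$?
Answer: $- \frac{96767}{2} \approx -48384.0$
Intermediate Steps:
$k{\left(r \right)} = \frac{r}{2}$ ($k{\left(r \right)} = 2 \frac{r}{4} = \frac{r}{2}$)
$H = 34182$ ($H = -3 + \left(256 + 9\right) 129 = -3 + 265 \cdot 129 = -3 + 34185 = 34182$)
$H + \left(\left(k{\left(-15 \right)} + 235 \cdot 178\right) - 124388\right) = 34182 + \left(\left(\frac{1}{2} \left(-15\right) + 235 \cdot 178\right) - 124388\right) = 34182 + \left(\left(- \frac{15}{2} + 41830\right) - 124388\right) = 34182 + \left(\frac{83645}{2} - 124388\right) = 34182 - \frac{165131}{2} = - \frac{96767}{2}$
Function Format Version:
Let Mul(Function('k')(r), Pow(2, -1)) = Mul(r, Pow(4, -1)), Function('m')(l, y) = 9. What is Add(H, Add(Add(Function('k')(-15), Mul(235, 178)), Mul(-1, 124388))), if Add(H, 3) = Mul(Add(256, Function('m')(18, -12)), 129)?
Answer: Rational(-96767, 2) ≈ -48384.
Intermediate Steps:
Function('k')(r) = Mul(Rational(1, 2), r) (Function('k')(r) = Mul(2, Mul(r, Pow(4, -1))) = Mul(2, Mul(r, Rational(1, 4))) = Mul(2, Mul(Rational(1, 4), r)) = Mul(Rational(1, 2), r))
H = 34182 (H = Add(-3, Mul(Add(256, 9), 129)) = Add(-3, Mul(265, 129)) = Add(-3, 34185) = 34182)
Add(H, Add(Add(Function('k')(-15), Mul(235, 178)), Mul(-1, 124388))) = Add(34182, Add(Add(Mul(Rational(1, 2), -15), Mul(235, 178)), Mul(-1, 124388))) = Add(34182, Add(Add(Rational(-15, 2), 41830), -124388)) = Add(34182, Add(Rational(83645, 2), -124388)) = Add(34182, Rational(-165131, 2)) = Rational(-96767, 2)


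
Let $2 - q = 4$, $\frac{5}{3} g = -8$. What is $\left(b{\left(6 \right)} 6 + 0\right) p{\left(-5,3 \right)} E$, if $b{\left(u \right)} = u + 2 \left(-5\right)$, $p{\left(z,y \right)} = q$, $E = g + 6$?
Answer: $\frac{288}{5} \approx 57.6$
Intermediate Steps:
$g = - \frac{24}{5}$ ($g = \frac{3}{5} \left(-8\right) = - \frac{24}{5} \approx -4.8$)
$q = -2$ ($q = 2 - 4 = -2$)
$E = \frac{6}{5}$ ($E = - \frac{24}{5} + 6 = \frac{6}{5} \approx 1.2$)
$p{\left(z,y \right)} = -2$
$b{\left(u \right)} = -10 + u$ ($b{\left(u \right)} = u - 10 = -10 + u$)
$\left(b{\left(6 \right)} 6 + 0\right) p{\left(-5,3 \right)} E = \left(\left(-10 + 6\right) 6 + 0\right) \left(-2\right) \frac{6}{5} = \left(\left(-4\right) 6 + 0\right) \left(-2\right) \frac{6}{5} = \left(-24 + 0\right) \left(-2\right) \frac{6}{5} = \left(-24\right) \left(-2\right) \frac{6}{5} = 48 \cdot \frac{6}{5} = \frac{288}{5}$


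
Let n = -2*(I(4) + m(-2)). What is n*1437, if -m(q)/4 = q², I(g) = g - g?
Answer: 45984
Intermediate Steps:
I(g) = 0
m(q) = -4*q²
n = 32 (n = -2*(0 - 4*(-2)²) = -2*(0 - 4*4) = -2*(0 - 16) = -2*(-16) = 32)
n*1437 = 32*1437 = 45984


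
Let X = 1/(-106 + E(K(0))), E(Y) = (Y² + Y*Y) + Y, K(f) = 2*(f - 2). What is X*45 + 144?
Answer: 3729/26 ≈ 143.42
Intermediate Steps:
K(f) = -4 + 2*f (K(f) = 2*(-2 + f) = -4 + 2*f)
E(Y) = Y + 2*Y² (E(Y) = (Y² + Y²) + Y = 2*Y² + Y = Y + 2*Y²)
X = -1/78 (X = 1/(-106 + (-4 + 2*0)*(1 + 2*(-4 + 2*0))) = 1/(-106 + (-4 + 0)*(1 + 2*(-4 + 0))) = 1/(-106 - 4*(1 + 2*(-4))) = 1/(-106 - 4*(1 - 8)) = 1/(-106 - 4*(-7)) = 1/(-106 + 28) = 1/(-78) = -1/78 ≈ -0.012821)
X*45 + 144 = -1/78*45 + 144 = -15/26 + 144 = 3729/26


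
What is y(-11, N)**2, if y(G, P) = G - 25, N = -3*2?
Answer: 1296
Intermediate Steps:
N = -6
y(G, P) = -25 + G
y(-11, N)**2 = (-25 - 11)**2 = (-36)**2 = 1296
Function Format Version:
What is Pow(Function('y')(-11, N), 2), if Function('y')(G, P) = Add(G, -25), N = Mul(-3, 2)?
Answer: 1296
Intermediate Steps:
N = -6
Function('y')(G, P) = Add(-25, G)
Pow(Function('y')(-11, N), 2) = Pow(Add(-25, -11), 2) = Pow(-36, 2) = 1296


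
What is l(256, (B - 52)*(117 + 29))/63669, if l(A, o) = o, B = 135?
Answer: 12118/63669 ≈ 0.19033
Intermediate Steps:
l(256, (B - 52)*(117 + 29))/63669 = ((135 - 52)*(117 + 29))/63669 = (83*146)*(1/63669) = 12118*(1/63669) = 12118/63669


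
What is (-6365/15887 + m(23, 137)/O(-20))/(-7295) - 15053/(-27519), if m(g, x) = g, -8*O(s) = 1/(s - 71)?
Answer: -5575629642952/3189332805135 ≈ -1.7482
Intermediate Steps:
O(s) = -1/(8*(-71 + s)) (O(s) = -1/(8*(s - 71)) = -1/(8*(-71 + s)))
(-6365/15887 + m(23, 137)/O(-20))/(-7295) - 15053/(-27519) = (-6365/15887 + 23/((-1/(-568 + 8*(-20)))))/(-7295) - 15053/(-27519) = (-6365*1/15887 + 23/((-1/(-568 - 160))))*(-1/7295) - 15053*(-1/27519) = (-6365/15887 + 23/((-1/(-728))))*(-1/7295) + 15053/27519 = (-6365/15887 + 23/((-1*(-1/728))))*(-1/7295) + 15053/27519 = (-6365/15887 + 23/(1/728))*(-1/7295) + 15053/27519 = (-6365/15887 + 23*728)*(-1/7295) + 15053/27519 = (-6365/15887 + 16744)*(-1/7295) + 15053/27519 = (266005563/15887)*(-1/7295) + 15053/27519 = -266005563/115895665 + 15053/27519 = -5575629642952/3189332805135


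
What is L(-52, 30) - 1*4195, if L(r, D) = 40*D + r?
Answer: -3047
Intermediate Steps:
L(r, D) = r + 40*D
L(-52, 30) - 1*4195 = (-52 + 40*30) - 1*4195 = (-52 + 1200) - 4195 = 1148 - 4195 = -3047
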